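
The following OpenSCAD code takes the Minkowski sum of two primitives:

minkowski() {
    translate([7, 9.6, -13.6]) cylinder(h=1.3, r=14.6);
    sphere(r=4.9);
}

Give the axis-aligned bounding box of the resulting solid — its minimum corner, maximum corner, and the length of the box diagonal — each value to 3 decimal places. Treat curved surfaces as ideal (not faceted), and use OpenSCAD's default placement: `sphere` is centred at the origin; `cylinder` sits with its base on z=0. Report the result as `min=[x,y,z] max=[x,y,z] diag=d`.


A = translate([7, 9.6, -13.6]) cylinder(h=1.3, r=14.6) → bbox [-7.6,-5,-13.6] .. [21.6,24.2,-12.3]
B = sphere(r=4.9) → bbox [-4.9,-4.9,-4.9] .. [4.9,4.9,4.9]
lo = A.lo+B.lo = [-7.6-4.9, -5-4.9, -13.6-4.9] = [-12.500,-9.900,-18.500]
hi = A.hi+B.hi = [21.6+4.9, 24.2+4.9, -12.3+4.9] = [26.500,29.100,-7.400]
diag = √(39²+39²+11.1²) = √3165.21 = 56.260

min=[-12.500,-9.900,-18.500] max=[26.500,29.100,-7.400] diag=56.260


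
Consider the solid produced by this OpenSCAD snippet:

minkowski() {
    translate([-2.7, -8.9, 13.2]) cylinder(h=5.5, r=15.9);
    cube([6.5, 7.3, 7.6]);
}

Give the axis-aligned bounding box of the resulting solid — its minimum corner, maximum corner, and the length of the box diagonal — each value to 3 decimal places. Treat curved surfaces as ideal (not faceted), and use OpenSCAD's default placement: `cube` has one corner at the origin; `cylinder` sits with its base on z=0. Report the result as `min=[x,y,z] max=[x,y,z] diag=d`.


min=[-18.600,-24.800,13.200] max=[19.700,14.300,26.300] diag=56.279

A = translate([-2.7, -8.9, 13.2]) cylinder(h=5.5, r=15.9) → bbox [-18.6,-24.8,13.2] .. [13.2,7,18.7]
B = cube([6.5, 7.3, 7.6]) → bbox [0,0,0] .. [6.5,7.3,7.6]
lo = A.lo+B.lo = [-18.6+0, -24.8+0, 13.2+0] = [-18.600,-24.800,13.200]
hi = A.hi+B.hi = [13.2+6.5, 7+7.3, 18.7+7.6] = [19.700,14.300,26.300]
diag = √(38.3²+39.1²+13.1²) = √3167.31 = 56.279


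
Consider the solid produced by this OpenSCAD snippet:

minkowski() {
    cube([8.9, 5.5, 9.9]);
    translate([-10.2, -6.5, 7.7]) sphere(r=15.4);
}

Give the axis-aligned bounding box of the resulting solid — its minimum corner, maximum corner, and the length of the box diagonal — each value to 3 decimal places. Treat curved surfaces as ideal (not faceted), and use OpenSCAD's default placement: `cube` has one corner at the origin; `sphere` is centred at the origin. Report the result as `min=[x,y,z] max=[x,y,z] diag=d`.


A = translate([-10.2, -6.5, 7.7]) sphere(r=15.4) → bbox [-25.6,-21.9,-7.7] .. [5.2,8.9,23.1]
B = cube([8.9, 5.5, 9.9]) → bbox [0,0,0] .. [8.9,5.5,9.9]
lo = A.lo+B.lo = [-25.6+0, -21.9+0, -7.7+0] = [-25.600,-21.900,-7.700]
hi = A.hi+B.hi = [5.2+8.9, 8.9+5.5, 23.1+9.9] = [14.100,14.400,33.000]
diag = √(39.7²+36.3²+40.7²) = √4550.27 = 67.456

min=[-25.600,-21.900,-7.700] max=[14.100,14.400,33.000] diag=67.456


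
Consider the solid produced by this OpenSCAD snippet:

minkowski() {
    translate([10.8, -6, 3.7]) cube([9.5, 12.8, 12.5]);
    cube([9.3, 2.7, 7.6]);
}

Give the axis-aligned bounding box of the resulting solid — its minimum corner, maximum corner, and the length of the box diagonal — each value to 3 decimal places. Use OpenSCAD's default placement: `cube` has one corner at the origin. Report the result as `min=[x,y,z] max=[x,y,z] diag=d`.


min=[10.800,-6.000,3.700] max=[29.600,9.500,23.800] diag=31.586

A = translate([10.8, -6, 3.7]) cube([9.5, 12.8, 12.5]) → bbox [10.8,-6,3.7] .. [20.3,6.8,16.2]
B = cube([9.3, 2.7, 7.6]) → bbox [0,0,0] .. [9.3,2.7,7.6]
lo = A.lo+B.lo = [10.8+0, -6+0, 3.7+0] = [10.800,-6.000,3.700]
hi = A.hi+B.hi = [20.3+9.3, 6.8+2.7, 16.2+7.6] = [29.600,9.500,23.800]
diag = √(18.8²+15.5²+20.1²) = √997.7 = 31.586


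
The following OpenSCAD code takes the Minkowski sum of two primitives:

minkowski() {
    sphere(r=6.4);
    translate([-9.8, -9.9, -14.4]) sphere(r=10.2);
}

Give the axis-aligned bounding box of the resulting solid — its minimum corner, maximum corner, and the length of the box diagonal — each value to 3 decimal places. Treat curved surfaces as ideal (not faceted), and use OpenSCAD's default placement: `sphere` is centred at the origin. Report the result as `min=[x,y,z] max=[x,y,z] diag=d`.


A = translate([-9.8, -9.9, -14.4]) sphere(r=10.2) → bbox [-20,-20.1,-24.6] .. [0.4,0.3,-4.2]
B = sphere(r=6.4) → bbox [-6.4,-6.4,-6.4] .. [6.4,6.4,6.4]
lo = A.lo+B.lo = [-20-6.4, -20.1-6.4, -24.6-6.4] = [-26.400,-26.500,-31.000]
hi = A.hi+B.hi = [0.4+6.4, 0.3+6.4, -4.2+6.4] = [6.800,6.700,2.200]
diag = √(33.2²+33.2²+33.2²) = √3306.72 = 57.504

min=[-26.400,-26.500,-31.000] max=[6.800,6.700,2.200] diag=57.504


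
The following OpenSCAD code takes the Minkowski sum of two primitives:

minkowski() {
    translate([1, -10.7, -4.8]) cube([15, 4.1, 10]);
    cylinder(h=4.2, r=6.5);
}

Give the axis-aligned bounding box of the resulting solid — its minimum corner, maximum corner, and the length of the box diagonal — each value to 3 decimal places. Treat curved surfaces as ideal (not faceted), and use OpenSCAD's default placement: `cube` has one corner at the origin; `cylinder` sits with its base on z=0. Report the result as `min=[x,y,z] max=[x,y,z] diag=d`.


min=[-5.500,-17.200,-4.800] max=[22.500,-0.100,9.400] diag=35.750

A = translate([1, -10.7, -4.8]) cube([15, 4.1, 10]) → bbox [1,-10.7,-4.8] .. [16,-6.6,5.2]
B = cylinder(h=4.2, r=6.5) → bbox [-6.5,-6.5,0] .. [6.5,6.5,4.2]
lo = A.lo+B.lo = [1-6.5, -10.7-6.5, -4.8+0] = [-5.500,-17.200,-4.800]
hi = A.hi+B.hi = [16+6.5, -6.6+6.5, 5.2+4.2] = [22.500,-0.100,9.400]
diag = √(28²+17.1²+14.2²) = √1278.05 = 35.750


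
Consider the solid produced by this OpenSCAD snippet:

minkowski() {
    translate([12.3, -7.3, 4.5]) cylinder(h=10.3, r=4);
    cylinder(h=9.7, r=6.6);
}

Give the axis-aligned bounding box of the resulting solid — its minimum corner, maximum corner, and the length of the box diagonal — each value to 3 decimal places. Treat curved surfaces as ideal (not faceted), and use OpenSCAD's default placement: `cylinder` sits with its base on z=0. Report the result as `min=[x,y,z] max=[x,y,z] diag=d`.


min=[1.700,-17.900,4.500] max=[22.900,3.300,24.500] diag=36.040

A = translate([12.3, -7.3, 4.5]) cylinder(h=10.3, r=4) → bbox [8.3,-11.3,4.5] .. [16.3,-3.3,14.8]
B = cylinder(h=9.7, r=6.6) → bbox [-6.6,-6.6,0] .. [6.6,6.6,9.7]
lo = A.lo+B.lo = [8.3-6.6, -11.3-6.6, 4.5+0] = [1.700,-17.900,4.500]
hi = A.hi+B.hi = [16.3+6.6, -3.3+6.6, 14.8+9.7] = [22.900,3.300,24.500]
diag = √(21.2²+21.2²+20²) = √1298.88 = 36.040


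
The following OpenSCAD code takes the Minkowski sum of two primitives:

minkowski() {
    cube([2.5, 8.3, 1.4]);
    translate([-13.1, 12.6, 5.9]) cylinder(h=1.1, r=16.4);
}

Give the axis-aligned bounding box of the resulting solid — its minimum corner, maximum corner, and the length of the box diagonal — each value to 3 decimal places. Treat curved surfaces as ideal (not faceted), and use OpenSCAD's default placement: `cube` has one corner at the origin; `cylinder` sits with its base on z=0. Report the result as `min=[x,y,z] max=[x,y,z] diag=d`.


min=[-29.500,-3.800,5.900] max=[5.800,37.300,8.400] diag=54.236

A = translate([-13.1, 12.6, 5.9]) cylinder(h=1.1, r=16.4) → bbox [-29.5,-3.8,5.9] .. [3.3,29,7]
B = cube([2.5, 8.3, 1.4]) → bbox [0,0,0] .. [2.5,8.3,1.4]
lo = A.lo+B.lo = [-29.5+0, -3.8+0, 5.9+0] = [-29.500,-3.800,5.900]
hi = A.hi+B.hi = [3.3+2.5, 29+8.3, 7+1.4] = [5.800,37.300,8.400]
diag = √(35.3²+41.1²+2.5²) = √2941.55 = 54.236


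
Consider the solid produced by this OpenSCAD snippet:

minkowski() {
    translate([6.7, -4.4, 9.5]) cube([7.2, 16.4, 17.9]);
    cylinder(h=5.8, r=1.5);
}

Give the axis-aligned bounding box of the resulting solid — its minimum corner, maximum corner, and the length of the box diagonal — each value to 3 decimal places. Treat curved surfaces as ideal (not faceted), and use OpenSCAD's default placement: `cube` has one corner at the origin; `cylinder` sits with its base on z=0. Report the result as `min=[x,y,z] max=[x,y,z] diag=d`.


min=[5.200,-5.900,9.500] max=[15.400,13.500,33.200] diag=32.281

A = translate([6.7, -4.4, 9.5]) cube([7.2, 16.4, 17.9]) → bbox [6.7,-4.4,9.5] .. [13.9,12,27.4]
B = cylinder(h=5.8, r=1.5) → bbox [-1.5,-1.5,0] .. [1.5,1.5,5.8]
lo = A.lo+B.lo = [6.7-1.5, -4.4-1.5, 9.5+0] = [5.200,-5.900,9.500]
hi = A.hi+B.hi = [13.9+1.5, 12+1.5, 27.4+5.8] = [15.400,13.500,33.200]
diag = √(10.2²+19.4²+23.7²) = √1042.09 = 32.281


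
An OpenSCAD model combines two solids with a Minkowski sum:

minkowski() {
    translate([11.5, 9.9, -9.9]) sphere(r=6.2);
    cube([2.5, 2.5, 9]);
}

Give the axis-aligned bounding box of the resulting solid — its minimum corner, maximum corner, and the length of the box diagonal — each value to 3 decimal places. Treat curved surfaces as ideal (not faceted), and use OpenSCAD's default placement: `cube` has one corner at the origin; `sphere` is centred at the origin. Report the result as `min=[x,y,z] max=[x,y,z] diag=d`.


min=[5.300,3.700,-16.100] max=[20.200,18.600,5.300] diag=30.033

A = translate([11.5, 9.9, -9.9]) sphere(r=6.2) → bbox [5.3,3.7,-16.1] .. [17.7,16.1,-3.7]
B = cube([2.5, 2.5, 9]) → bbox [0,0,0] .. [2.5,2.5,9]
lo = A.lo+B.lo = [5.3+0, 3.7+0, -16.1+0] = [5.300,3.700,-16.100]
hi = A.hi+B.hi = [17.7+2.5, 16.1+2.5, -3.7+9] = [20.200,18.600,5.300]
diag = √(14.9²+14.9²+21.4²) = √901.98 = 30.033


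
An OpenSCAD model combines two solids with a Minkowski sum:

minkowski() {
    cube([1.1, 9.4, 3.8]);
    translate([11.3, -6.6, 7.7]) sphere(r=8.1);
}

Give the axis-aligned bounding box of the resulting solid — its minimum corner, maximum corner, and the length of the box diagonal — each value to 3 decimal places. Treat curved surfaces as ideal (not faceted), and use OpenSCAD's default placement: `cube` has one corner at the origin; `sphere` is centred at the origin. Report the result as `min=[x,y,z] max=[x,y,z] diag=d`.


A = translate([11.3, -6.6, 7.7]) sphere(r=8.1) → bbox [3.2,-14.7,-0.4] .. [19.4,1.5,15.8]
B = cube([1.1, 9.4, 3.8]) → bbox [0,0,0] .. [1.1,9.4,3.8]
lo = A.lo+B.lo = [3.2+0, -14.7+0, -0.4+0] = [3.200,-14.700,-0.400]
hi = A.hi+B.hi = [19.4+1.1, 1.5+9.4, 15.8+3.8] = [20.500,10.900,19.600]
diag = √(17.3²+25.6²+20²) = √1354.65 = 36.806

min=[3.200,-14.700,-0.400] max=[20.500,10.900,19.600] diag=36.806


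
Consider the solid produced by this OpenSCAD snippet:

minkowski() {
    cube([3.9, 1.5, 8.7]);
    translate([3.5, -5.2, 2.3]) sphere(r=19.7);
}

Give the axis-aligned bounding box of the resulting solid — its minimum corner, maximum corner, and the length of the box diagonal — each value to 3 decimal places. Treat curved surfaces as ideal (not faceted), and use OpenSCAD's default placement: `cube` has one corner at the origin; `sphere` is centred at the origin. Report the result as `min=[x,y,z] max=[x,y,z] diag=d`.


min=[-16.200,-24.900,-17.400] max=[27.100,16.000,30.700] diag=76.559

A = translate([3.5, -5.2, 2.3]) sphere(r=19.7) → bbox [-16.2,-24.9,-17.4] .. [23.2,14.5,22]
B = cube([3.9, 1.5, 8.7]) → bbox [0,0,0] .. [3.9,1.5,8.7]
lo = A.lo+B.lo = [-16.2+0, -24.9+0, -17.4+0] = [-16.200,-24.900,-17.400]
hi = A.hi+B.hi = [23.2+3.9, 14.5+1.5, 22+8.7] = [27.100,16.000,30.700]
diag = √(43.3²+40.9²+48.1²) = √5861.31 = 76.559


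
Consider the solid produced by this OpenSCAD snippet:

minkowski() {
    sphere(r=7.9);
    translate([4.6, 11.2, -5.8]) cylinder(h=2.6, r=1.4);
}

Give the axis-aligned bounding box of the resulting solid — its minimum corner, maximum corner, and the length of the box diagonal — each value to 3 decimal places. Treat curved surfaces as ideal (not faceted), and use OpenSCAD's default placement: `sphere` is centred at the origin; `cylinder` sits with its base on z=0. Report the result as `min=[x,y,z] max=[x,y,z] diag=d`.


A = translate([4.6, 11.2, -5.8]) cylinder(h=2.6, r=1.4) → bbox [3.2,9.8,-5.8] .. [6,12.6,-3.2]
B = sphere(r=7.9) → bbox [-7.9,-7.9,-7.9] .. [7.9,7.9,7.9]
lo = A.lo+B.lo = [3.2-7.9, 9.8-7.9, -5.8-7.9] = [-4.700,1.900,-13.700]
hi = A.hi+B.hi = [6+7.9, 12.6+7.9, -3.2+7.9] = [13.900,20.500,4.700]
diag = √(18.6²+18.6²+18.4²) = √1030.48 = 32.101

min=[-4.700,1.900,-13.700] max=[13.900,20.500,4.700] diag=32.101


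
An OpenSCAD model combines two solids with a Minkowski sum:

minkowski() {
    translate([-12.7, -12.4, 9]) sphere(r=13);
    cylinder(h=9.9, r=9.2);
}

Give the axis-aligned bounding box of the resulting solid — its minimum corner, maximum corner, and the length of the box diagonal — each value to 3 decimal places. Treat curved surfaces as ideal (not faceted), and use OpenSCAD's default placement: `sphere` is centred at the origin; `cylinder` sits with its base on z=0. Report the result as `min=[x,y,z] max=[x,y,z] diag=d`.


min=[-34.900,-34.600,-4.000] max=[9.500,9.800,31.900] diag=72.329

A = translate([-12.7, -12.4, 9]) sphere(r=13) → bbox [-25.7,-25.4,-4] .. [0.3,0.6,22]
B = cylinder(h=9.9, r=9.2) → bbox [-9.2,-9.2,0] .. [9.2,9.2,9.9]
lo = A.lo+B.lo = [-25.7-9.2, -25.4-9.2, -4+0] = [-34.900,-34.600,-4.000]
hi = A.hi+B.hi = [0.3+9.2, 0.6+9.2, 22+9.9] = [9.500,9.800,31.900]
diag = √(44.4²+44.4²+35.9²) = √5231.53 = 72.329


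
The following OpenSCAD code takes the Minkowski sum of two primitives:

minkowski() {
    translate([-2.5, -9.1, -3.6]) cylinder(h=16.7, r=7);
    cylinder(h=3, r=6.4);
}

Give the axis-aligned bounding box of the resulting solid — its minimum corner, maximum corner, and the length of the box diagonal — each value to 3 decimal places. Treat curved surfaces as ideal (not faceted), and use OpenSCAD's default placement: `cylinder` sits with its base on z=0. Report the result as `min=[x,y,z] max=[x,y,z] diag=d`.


min=[-15.900,-22.500,-3.600] max=[10.900,4.300,16.100] diag=42.715

A = translate([-2.5, -9.1, -3.6]) cylinder(h=16.7, r=7) → bbox [-9.5,-16.1,-3.6] .. [4.5,-2.1,13.1]
B = cylinder(h=3, r=6.4) → bbox [-6.4,-6.4,0] .. [6.4,6.4,3]
lo = A.lo+B.lo = [-9.5-6.4, -16.1-6.4, -3.6+0] = [-15.900,-22.500,-3.600]
hi = A.hi+B.hi = [4.5+6.4, -2.1+6.4, 13.1+3] = [10.900,4.300,16.100]
diag = √(26.8²+26.8²+19.7²) = √1824.57 = 42.715


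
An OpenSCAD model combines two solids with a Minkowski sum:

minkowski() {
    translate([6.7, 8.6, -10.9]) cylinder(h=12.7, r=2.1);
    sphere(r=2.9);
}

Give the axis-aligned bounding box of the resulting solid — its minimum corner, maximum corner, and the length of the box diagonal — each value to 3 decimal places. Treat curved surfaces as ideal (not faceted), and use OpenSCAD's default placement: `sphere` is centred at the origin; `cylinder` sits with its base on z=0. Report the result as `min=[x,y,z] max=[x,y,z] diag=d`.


A = translate([6.7, 8.6, -10.9]) cylinder(h=12.7, r=2.1) → bbox [4.6,6.5,-10.9] .. [8.8,10.7,1.8]
B = sphere(r=2.9) → bbox [-2.9,-2.9,-2.9] .. [2.9,2.9,2.9]
lo = A.lo+B.lo = [4.6-2.9, 6.5-2.9, -10.9-2.9] = [1.700,3.600,-13.800]
hi = A.hi+B.hi = [8.8+2.9, 10.7+2.9, 1.8+2.9] = [11.700,13.600,4.700]
diag = √(10²+10²+18.5²) = √542.25 = 23.286

min=[1.700,3.600,-13.800] max=[11.700,13.600,4.700] diag=23.286


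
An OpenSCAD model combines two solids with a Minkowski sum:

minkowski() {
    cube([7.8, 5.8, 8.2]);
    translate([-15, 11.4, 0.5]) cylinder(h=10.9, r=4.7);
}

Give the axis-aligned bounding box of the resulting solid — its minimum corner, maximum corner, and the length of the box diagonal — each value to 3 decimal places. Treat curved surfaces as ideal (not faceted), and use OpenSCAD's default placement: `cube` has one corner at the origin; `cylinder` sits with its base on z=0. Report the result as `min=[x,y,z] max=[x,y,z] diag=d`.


A = translate([-15, 11.4, 0.5]) cylinder(h=10.9, r=4.7) → bbox [-19.7,6.7,0.5] .. [-10.3,16.1,11.4]
B = cube([7.8, 5.8, 8.2]) → bbox [0,0,0] .. [7.8,5.8,8.2]
lo = A.lo+B.lo = [-19.7+0, 6.7+0, 0.5+0] = [-19.700,6.700,0.500]
hi = A.hi+B.hi = [-10.3+7.8, 16.1+5.8, 11.4+8.2] = [-2.500,21.900,19.600]
diag = √(17.2²+15.2²+19.1²) = √891.69 = 29.861

min=[-19.700,6.700,0.500] max=[-2.500,21.900,19.600] diag=29.861


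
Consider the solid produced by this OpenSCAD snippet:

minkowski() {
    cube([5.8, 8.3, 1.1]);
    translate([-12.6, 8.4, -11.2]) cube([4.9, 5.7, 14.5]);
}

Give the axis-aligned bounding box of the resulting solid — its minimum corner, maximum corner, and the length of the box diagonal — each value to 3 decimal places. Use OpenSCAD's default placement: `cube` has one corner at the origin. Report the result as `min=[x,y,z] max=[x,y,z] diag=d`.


min=[-12.600,8.400,-11.200] max=[-1.900,22.400,4.400] diag=23.534

A = translate([-12.6, 8.4, -11.2]) cube([4.9, 5.7, 14.5]) → bbox [-12.6,8.4,-11.2] .. [-7.7,14.1,3.3]
B = cube([5.8, 8.3, 1.1]) → bbox [0,0,0] .. [5.8,8.3,1.1]
lo = A.lo+B.lo = [-12.6+0, 8.4+0, -11.2+0] = [-12.600,8.400,-11.200]
hi = A.hi+B.hi = [-7.7+5.8, 14.1+8.3, 3.3+1.1] = [-1.900,22.400,4.400]
diag = √(10.7²+14²+15.6²) = √553.85 = 23.534


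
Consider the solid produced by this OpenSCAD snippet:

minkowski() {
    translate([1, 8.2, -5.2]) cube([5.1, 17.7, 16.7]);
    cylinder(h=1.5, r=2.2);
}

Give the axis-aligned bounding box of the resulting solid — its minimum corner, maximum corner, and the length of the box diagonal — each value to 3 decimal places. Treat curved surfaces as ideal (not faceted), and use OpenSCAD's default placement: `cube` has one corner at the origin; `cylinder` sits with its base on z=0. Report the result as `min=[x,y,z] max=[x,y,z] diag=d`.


A = translate([1, 8.2, -5.2]) cube([5.1, 17.7, 16.7]) → bbox [1,8.2,-5.2] .. [6.1,25.9,11.5]
B = cylinder(h=1.5, r=2.2) → bbox [-2.2,-2.2,0] .. [2.2,2.2,1.5]
lo = A.lo+B.lo = [1-2.2, 8.2-2.2, -5.2+0] = [-1.200,6.000,-5.200]
hi = A.hi+B.hi = [6.1+2.2, 25.9+2.2, 11.5+1.5] = [8.300,28.100,13.000]
diag = √(9.5²+22.1²+18.2²) = √909.9 = 30.165

min=[-1.200,6.000,-5.200] max=[8.300,28.100,13.000] diag=30.165


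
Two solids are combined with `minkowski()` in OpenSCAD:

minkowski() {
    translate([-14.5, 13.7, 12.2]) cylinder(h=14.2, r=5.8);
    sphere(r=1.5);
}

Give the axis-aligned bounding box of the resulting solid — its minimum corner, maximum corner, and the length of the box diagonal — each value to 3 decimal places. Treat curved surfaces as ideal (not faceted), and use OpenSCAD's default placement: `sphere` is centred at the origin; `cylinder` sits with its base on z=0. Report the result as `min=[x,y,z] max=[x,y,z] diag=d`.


min=[-21.800,6.400,10.700] max=[-7.200,21.000,27.900] diag=26.873

A = translate([-14.5, 13.7, 12.2]) cylinder(h=14.2, r=5.8) → bbox [-20.3,7.9,12.2] .. [-8.7,19.5,26.4]
B = sphere(r=1.5) → bbox [-1.5,-1.5,-1.5] .. [1.5,1.5,1.5]
lo = A.lo+B.lo = [-20.3-1.5, 7.9-1.5, 12.2-1.5] = [-21.800,6.400,10.700]
hi = A.hi+B.hi = [-8.7+1.5, 19.5+1.5, 26.4+1.5] = [-7.200,21.000,27.900]
diag = √(14.6²+14.6²+17.2²) = √722.16 = 26.873


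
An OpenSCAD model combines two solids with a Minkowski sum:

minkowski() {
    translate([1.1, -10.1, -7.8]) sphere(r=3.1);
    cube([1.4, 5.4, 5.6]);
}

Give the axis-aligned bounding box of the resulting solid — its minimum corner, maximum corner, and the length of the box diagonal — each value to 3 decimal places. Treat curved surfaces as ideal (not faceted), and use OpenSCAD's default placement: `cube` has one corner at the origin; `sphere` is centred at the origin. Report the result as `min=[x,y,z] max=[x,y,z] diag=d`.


min=[-2.000,-13.200,-10.900] max=[5.600,-1.600,0.900] diag=18.209

A = translate([1.1, -10.1, -7.8]) sphere(r=3.1) → bbox [-2,-13.2,-10.9] .. [4.2,-7,-4.7]
B = cube([1.4, 5.4, 5.6]) → bbox [0,0,0] .. [1.4,5.4,5.6]
lo = A.lo+B.lo = [-2+0, -13.2+0, -10.9+0] = [-2.000,-13.200,-10.900]
hi = A.hi+B.hi = [4.2+1.4, -7+5.4, -4.7+5.6] = [5.600,-1.600,0.900]
diag = √(7.6²+11.6²+11.8²) = √331.56 = 18.209


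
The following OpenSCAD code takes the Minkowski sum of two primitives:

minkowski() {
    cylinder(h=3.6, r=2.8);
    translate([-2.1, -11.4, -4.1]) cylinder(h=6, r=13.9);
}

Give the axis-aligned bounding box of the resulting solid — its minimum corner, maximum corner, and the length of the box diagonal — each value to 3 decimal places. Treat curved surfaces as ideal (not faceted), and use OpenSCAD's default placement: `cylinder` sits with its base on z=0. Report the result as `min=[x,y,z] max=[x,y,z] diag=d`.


min=[-18.800,-28.100,-4.100] max=[14.600,5.300,5.500] diag=48.200

A = translate([-2.1, -11.4, -4.1]) cylinder(h=6, r=13.9) → bbox [-16,-25.3,-4.1] .. [11.8,2.5,1.9]
B = cylinder(h=3.6, r=2.8) → bbox [-2.8,-2.8,0] .. [2.8,2.8,3.6]
lo = A.lo+B.lo = [-16-2.8, -25.3-2.8, -4.1+0] = [-18.800,-28.100,-4.100]
hi = A.hi+B.hi = [11.8+2.8, 2.5+2.8, 1.9+3.6] = [14.600,5.300,5.500]
diag = √(33.4²+33.4²+9.6²) = √2323.28 = 48.200


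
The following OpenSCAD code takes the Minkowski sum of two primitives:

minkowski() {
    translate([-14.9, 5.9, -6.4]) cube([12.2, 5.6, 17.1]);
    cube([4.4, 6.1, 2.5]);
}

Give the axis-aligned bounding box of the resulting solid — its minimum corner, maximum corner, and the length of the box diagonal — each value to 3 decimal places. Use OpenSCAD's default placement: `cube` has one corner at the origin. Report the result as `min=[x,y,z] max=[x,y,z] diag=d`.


min=[-14.900,5.900,-6.400] max=[1.700,17.600,13.200] diag=28.224

A = translate([-14.9, 5.9, -6.4]) cube([12.2, 5.6, 17.1]) → bbox [-14.9,5.9,-6.4] .. [-2.7,11.5,10.7]
B = cube([4.4, 6.1, 2.5]) → bbox [0,0,0] .. [4.4,6.1,2.5]
lo = A.lo+B.lo = [-14.9+0, 5.9+0, -6.4+0] = [-14.900,5.900,-6.400]
hi = A.hi+B.hi = [-2.7+4.4, 11.5+6.1, 10.7+2.5] = [1.700,17.600,13.200]
diag = √(16.6²+11.7²+19.6²) = √796.61 = 28.224


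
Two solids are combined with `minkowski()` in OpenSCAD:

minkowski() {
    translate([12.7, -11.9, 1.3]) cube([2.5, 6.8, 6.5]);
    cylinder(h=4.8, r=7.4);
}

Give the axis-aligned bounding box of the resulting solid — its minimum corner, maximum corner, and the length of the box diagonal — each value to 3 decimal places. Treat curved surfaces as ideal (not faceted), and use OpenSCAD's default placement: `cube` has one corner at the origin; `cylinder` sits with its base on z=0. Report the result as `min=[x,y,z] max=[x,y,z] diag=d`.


min=[5.300,-19.300,1.300] max=[22.600,2.300,12.600] diag=29.892

A = translate([12.7, -11.9, 1.3]) cube([2.5, 6.8, 6.5]) → bbox [12.7,-11.9,1.3] .. [15.2,-5.1,7.8]
B = cylinder(h=4.8, r=7.4) → bbox [-7.4,-7.4,0] .. [7.4,7.4,4.8]
lo = A.lo+B.lo = [12.7-7.4, -11.9-7.4, 1.3+0] = [5.300,-19.300,1.300]
hi = A.hi+B.hi = [15.2+7.4, -5.1+7.4, 7.8+4.8] = [22.600,2.300,12.600]
diag = √(17.3²+21.6²+11.3²) = √893.54 = 29.892


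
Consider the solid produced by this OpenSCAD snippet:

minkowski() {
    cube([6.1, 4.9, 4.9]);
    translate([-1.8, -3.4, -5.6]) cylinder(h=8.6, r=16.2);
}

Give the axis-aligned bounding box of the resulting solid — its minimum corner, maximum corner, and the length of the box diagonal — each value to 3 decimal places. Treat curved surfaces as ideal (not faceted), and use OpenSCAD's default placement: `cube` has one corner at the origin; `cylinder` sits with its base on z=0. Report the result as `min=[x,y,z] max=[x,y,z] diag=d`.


A = translate([-1.8, -3.4, -5.6]) cylinder(h=8.6, r=16.2) → bbox [-18,-19.6,-5.6] .. [14.4,12.8,3]
B = cube([6.1, 4.9, 4.9]) → bbox [0,0,0] .. [6.1,4.9,4.9]
lo = A.lo+B.lo = [-18+0, -19.6+0, -5.6+0] = [-18.000,-19.600,-5.600]
hi = A.hi+B.hi = [14.4+6.1, 12.8+4.9, 3+4.9] = [20.500,17.700,7.900]
diag = √(38.5²+37.3²+13.5²) = √3055.79 = 55.279

min=[-18.000,-19.600,-5.600] max=[20.500,17.700,7.900] diag=55.279


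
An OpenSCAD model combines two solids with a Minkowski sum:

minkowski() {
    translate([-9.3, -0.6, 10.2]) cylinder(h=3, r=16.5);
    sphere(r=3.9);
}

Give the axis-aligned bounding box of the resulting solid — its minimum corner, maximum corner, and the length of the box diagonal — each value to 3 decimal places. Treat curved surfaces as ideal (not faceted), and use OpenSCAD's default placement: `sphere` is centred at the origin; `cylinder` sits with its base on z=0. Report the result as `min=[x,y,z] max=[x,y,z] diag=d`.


A = translate([-9.3, -0.6, 10.2]) cylinder(h=3, r=16.5) → bbox [-25.8,-17.1,10.2] .. [7.2,15.9,13.2]
B = sphere(r=3.9) → bbox [-3.9,-3.9,-3.9] .. [3.9,3.9,3.9]
lo = A.lo+B.lo = [-25.8-3.9, -17.1-3.9, 10.2-3.9] = [-29.700,-21.000,6.300]
hi = A.hi+B.hi = [7.2+3.9, 15.9+3.9, 13.2+3.9] = [11.100,19.800,17.100]
diag = √(40.8²+40.8²+10.8²) = √3445.92 = 58.702

min=[-29.700,-21.000,6.300] max=[11.100,19.800,17.100] diag=58.702


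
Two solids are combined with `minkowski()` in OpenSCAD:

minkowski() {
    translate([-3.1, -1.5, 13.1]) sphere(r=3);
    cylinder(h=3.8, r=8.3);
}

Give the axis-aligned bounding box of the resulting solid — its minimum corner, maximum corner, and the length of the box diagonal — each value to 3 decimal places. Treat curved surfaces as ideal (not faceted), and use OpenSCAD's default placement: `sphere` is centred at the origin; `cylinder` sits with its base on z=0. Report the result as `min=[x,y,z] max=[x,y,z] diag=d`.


min=[-14.400,-12.800,10.100] max=[8.200,9.800,19.900] diag=33.430

A = translate([-3.1, -1.5, 13.1]) sphere(r=3) → bbox [-6.1,-4.5,10.1] .. [-0.1,1.5,16.1]
B = cylinder(h=3.8, r=8.3) → bbox [-8.3,-8.3,0] .. [8.3,8.3,3.8]
lo = A.lo+B.lo = [-6.1-8.3, -4.5-8.3, 10.1+0] = [-14.400,-12.800,10.100]
hi = A.hi+B.hi = [-0.1+8.3, 1.5+8.3, 16.1+3.8] = [8.200,9.800,19.900]
diag = √(22.6²+22.6²+9.8²) = √1117.56 = 33.430


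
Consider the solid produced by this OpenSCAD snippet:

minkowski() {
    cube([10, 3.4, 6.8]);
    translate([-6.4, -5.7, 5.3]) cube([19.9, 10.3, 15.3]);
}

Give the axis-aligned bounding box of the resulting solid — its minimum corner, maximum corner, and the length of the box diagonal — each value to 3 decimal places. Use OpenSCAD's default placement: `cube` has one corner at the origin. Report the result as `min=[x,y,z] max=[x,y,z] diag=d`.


min=[-6.400,-5.700,5.300] max=[23.500,8.000,27.400] diag=39.625

A = translate([-6.4, -5.7, 5.3]) cube([19.9, 10.3, 15.3]) → bbox [-6.4,-5.7,5.3] .. [13.5,4.6,20.6]
B = cube([10, 3.4, 6.8]) → bbox [0,0,0] .. [10,3.4,6.8]
lo = A.lo+B.lo = [-6.4+0, -5.7+0, 5.3+0] = [-6.400,-5.700,5.300]
hi = A.hi+B.hi = [13.5+10, 4.6+3.4, 20.6+6.8] = [23.500,8.000,27.400]
diag = √(29.9²+13.7²+22.1²) = √1570.11 = 39.625


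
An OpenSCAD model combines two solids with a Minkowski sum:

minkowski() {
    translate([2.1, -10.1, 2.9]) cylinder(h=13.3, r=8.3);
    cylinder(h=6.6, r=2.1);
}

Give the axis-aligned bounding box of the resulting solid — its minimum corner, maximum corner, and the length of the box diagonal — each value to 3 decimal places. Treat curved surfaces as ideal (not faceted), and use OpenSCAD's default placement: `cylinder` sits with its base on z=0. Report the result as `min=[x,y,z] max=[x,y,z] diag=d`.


A = translate([2.1, -10.1, 2.9]) cylinder(h=13.3, r=8.3) → bbox [-6.2,-18.4,2.9] .. [10.4,-1.8,16.2]
B = cylinder(h=6.6, r=2.1) → bbox [-2.1,-2.1,0] .. [2.1,2.1,6.6]
lo = A.lo+B.lo = [-6.2-2.1, -18.4-2.1, 2.9+0] = [-8.300,-20.500,2.900]
hi = A.hi+B.hi = [10.4+2.1, -1.8+2.1, 16.2+6.6] = [12.500,0.300,22.800]
diag = √(20.8²+20.8²+19.9²) = √1261.29 = 35.515

min=[-8.300,-20.500,2.900] max=[12.500,0.300,22.800] diag=35.515


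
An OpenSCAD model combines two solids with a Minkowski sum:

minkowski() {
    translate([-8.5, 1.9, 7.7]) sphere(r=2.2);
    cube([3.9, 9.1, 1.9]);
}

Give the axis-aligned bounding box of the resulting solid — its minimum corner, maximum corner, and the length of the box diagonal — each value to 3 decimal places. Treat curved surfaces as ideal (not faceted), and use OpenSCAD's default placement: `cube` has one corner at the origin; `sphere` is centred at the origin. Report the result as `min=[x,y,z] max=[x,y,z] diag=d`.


min=[-10.700,-0.300,5.500] max=[-2.400,13.200,11.800] diag=17.054

A = translate([-8.5, 1.9, 7.7]) sphere(r=2.2) → bbox [-10.7,-0.3,5.5] .. [-6.3,4.1,9.9]
B = cube([3.9, 9.1, 1.9]) → bbox [0,0,0] .. [3.9,9.1,1.9]
lo = A.lo+B.lo = [-10.7+0, -0.3+0, 5.5+0] = [-10.700,-0.300,5.500]
hi = A.hi+B.hi = [-6.3+3.9, 4.1+9.1, 9.9+1.9] = [-2.400,13.200,11.800]
diag = √(8.3²+13.5²+6.3²) = √290.83 = 17.054


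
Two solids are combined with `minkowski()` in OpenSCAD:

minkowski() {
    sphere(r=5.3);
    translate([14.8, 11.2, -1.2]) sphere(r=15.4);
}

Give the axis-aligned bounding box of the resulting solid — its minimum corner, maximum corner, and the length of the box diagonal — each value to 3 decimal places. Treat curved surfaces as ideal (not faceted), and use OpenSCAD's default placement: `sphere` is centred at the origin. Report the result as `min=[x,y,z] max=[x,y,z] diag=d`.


A = translate([14.8, 11.2, -1.2]) sphere(r=15.4) → bbox [-0.6,-4.2,-16.6] .. [30.2,26.6,14.2]
B = sphere(r=5.3) → bbox [-5.3,-5.3,-5.3] .. [5.3,5.3,5.3]
lo = A.lo+B.lo = [-0.6-5.3, -4.2-5.3, -16.6-5.3] = [-5.900,-9.500,-21.900]
hi = A.hi+B.hi = [30.2+5.3, 26.6+5.3, 14.2+5.3] = [35.500,31.900,19.500]
diag = √(41.4²+41.4²+41.4²) = √5141.88 = 71.707

min=[-5.900,-9.500,-21.900] max=[35.500,31.900,19.500] diag=71.707


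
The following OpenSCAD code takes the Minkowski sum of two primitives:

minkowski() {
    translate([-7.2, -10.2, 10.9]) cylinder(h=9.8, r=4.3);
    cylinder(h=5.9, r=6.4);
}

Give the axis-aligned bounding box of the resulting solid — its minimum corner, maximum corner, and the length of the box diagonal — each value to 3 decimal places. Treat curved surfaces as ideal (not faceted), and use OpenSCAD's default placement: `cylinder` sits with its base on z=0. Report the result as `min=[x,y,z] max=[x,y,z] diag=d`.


min=[-17.900,-20.900,10.900] max=[3.500,0.500,26.600] diag=34.094

A = translate([-7.2, -10.2, 10.9]) cylinder(h=9.8, r=4.3) → bbox [-11.5,-14.5,10.9] .. [-2.9,-5.9,20.7]
B = cylinder(h=5.9, r=6.4) → bbox [-6.4,-6.4,0] .. [6.4,6.4,5.9]
lo = A.lo+B.lo = [-11.5-6.4, -14.5-6.4, 10.9+0] = [-17.900,-20.900,10.900]
hi = A.hi+B.hi = [-2.9+6.4, -5.9+6.4, 20.7+5.9] = [3.500,0.500,26.600]
diag = √(21.4²+21.4²+15.7²) = √1162.41 = 34.094


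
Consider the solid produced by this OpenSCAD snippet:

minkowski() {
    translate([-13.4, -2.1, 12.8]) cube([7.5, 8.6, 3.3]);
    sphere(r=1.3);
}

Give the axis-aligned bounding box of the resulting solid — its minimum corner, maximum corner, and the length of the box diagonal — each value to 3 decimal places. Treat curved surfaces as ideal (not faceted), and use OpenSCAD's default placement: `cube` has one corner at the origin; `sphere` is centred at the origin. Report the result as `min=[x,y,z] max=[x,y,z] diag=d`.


A = translate([-13.4, -2.1, 12.8]) cube([7.5, 8.6, 3.3]) → bbox [-13.4,-2.1,12.8] .. [-5.9,6.5,16.1]
B = sphere(r=1.3) → bbox [-1.3,-1.3,-1.3] .. [1.3,1.3,1.3]
lo = A.lo+B.lo = [-13.4-1.3, -2.1-1.3, 12.8-1.3] = [-14.700,-3.400,11.500]
hi = A.hi+B.hi = [-5.9+1.3, 6.5+1.3, 16.1+1.3] = [-4.600,7.800,17.400]
diag = √(10.1²+11.2²+5.9²) = √262.26 = 16.194

min=[-14.700,-3.400,11.500] max=[-4.600,7.800,17.400] diag=16.194


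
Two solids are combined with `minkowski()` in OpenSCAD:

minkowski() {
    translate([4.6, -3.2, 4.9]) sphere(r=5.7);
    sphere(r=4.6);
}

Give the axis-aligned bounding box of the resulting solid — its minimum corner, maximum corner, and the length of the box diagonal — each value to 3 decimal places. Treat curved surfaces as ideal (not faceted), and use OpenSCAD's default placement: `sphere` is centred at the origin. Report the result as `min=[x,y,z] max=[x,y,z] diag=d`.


min=[-5.700,-13.500,-5.400] max=[14.900,7.100,15.200] diag=35.680

A = translate([4.6, -3.2, 4.9]) sphere(r=5.7) → bbox [-1.1,-8.9,-0.8] .. [10.3,2.5,10.6]
B = sphere(r=4.6) → bbox [-4.6,-4.6,-4.6] .. [4.6,4.6,4.6]
lo = A.lo+B.lo = [-1.1-4.6, -8.9-4.6, -0.8-4.6] = [-5.700,-13.500,-5.400]
hi = A.hi+B.hi = [10.3+4.6, 2.5+4.6, 10.6+4.6] = [14.900,7.100,15.200]
diag = √(20.6²+20.6²+20.6²) = √1273.08 = 35.680


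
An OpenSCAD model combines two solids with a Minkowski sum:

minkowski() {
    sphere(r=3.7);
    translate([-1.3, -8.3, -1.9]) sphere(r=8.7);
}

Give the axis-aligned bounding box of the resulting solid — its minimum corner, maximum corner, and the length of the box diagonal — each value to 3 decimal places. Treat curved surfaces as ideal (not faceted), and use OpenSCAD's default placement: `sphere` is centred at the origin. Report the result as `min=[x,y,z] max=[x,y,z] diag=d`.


min=[-13.700,-20.700,-14.300] max=[11.100,4.100,10.500] diag=42.955

A = translate([-1.3, -8.3, -1.9]) sphere(r=8.7) → bbox [-10,-17,-10.6] .. [7.4,0.4,6.8]
B = sphere(r=3.7) → bbox [-3.7,-3.7,-3.7] .. [3.7,3.7,3.7]
lo = A.lo+B.lo = [-10-3.7, -17-3.7, -10.6-3.7] = [-13.700,-20.700,-14.300]
hi = A.hi+B.hi = [7.4+3.7, 0.4+3.7, 6.8+3.7] = [11.100,4.100,10.500]
diag = √(24.8²+24.8²+24.8²) = √1845.12 = 42.955


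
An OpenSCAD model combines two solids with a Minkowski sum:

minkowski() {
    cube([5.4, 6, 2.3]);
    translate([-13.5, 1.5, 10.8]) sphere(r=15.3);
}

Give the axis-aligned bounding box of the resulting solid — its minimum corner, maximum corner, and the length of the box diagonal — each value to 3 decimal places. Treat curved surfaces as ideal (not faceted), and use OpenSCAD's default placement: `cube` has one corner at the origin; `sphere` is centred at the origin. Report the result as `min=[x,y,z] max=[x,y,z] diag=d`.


min=[-28.800,-13.800,-4.500] max=[7.200,22.800,28.400] diag=60.975

A = translate([-13.5, 1.5, 10.8]) sphere(r=15.3) → bbox [-28.8,-13.8,-4.5] .. [1.8,16.8,26.1]
B = cube([5.4, 6, 2.3]) → bbox [0,0,0] .. [5.4,6,2.3]
lo = A.lo+B.lo = [-28.8+0, -13.8+0, -4.5+0] = [-28.800,-13.800,-4.500]
hi = A.hi+B.hi = [1.8+5.4, 16.8+6, 26.1+2.3] = [7.200,22.800,28.400]
diag = √(36²+36.6²+32.9²) = √3717.97 = 60.975


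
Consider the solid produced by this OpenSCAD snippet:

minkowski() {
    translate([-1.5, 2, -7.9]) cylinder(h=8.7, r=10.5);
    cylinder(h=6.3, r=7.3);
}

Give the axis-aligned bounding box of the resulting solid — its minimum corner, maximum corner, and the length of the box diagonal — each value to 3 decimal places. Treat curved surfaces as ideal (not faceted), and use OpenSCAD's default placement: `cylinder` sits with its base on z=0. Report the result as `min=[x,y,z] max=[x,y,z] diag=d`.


min=[-19.300,-15.800,-7.900] max=[16.300,19.800,7.100] diag=52.533

A = translate([-1.5, 2, -7.9]) cylinder(h=8.7, r=10.5) → bbox [-12,-8.5,-7.9] .. [9,12.5,0.8]
B = cylinder(h=6.3, r=7.3) → bbox [-7.3,-7.3,0] .. [7.3,7.3,6.3]
lo = A.lo+B.lo = [-12-7.3, -8.5-7.3, -7.9+0] = [-19.300,-15.800,-7.900]
hi = A.hi+B.hi = [9+7.3, 12.5+7.3, 0.8+6.3] = [16.300,19.800,7.100]
diag = √(35.6²+35.6²+15²) = √2759.72 = 52.533


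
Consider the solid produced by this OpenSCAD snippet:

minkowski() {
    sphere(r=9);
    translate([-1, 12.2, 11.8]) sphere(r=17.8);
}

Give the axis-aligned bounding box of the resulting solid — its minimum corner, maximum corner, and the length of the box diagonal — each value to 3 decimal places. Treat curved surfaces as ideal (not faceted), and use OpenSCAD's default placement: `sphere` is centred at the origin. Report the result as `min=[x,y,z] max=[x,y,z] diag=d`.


A = translate([-1, 12.2, 11.8]) sphere(r=17.8) → bbox [-18.8,-5.6,-6] .. [16.8,30,29.6]
B = sphere(r=9) → bbox [-9,-9,-9] .. [9,9,9]
lo = A.lo+B.lo = [-18.8-9, -5.6-9, -6-9] = [-27.800,-14.600,-15.000]
hi = A.hi+B.hi = [16.8+9, 30+9, 29.6+9] = [25.800,39.000,38.600]
diag = √(53.6²+53.6²+53.6²) = √8618.88 = 92.838

min=[-27.800,-14.600,-15.000] max=[25.800,39.000,38.600] diag=92.838


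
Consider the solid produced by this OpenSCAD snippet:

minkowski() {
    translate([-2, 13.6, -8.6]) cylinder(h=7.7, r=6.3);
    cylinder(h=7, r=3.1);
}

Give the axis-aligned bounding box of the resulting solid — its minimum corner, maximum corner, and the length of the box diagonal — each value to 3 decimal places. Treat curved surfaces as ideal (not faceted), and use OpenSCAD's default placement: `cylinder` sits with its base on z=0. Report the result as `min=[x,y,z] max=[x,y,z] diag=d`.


min=[-11.400,4.200,-8.600] max=[7.400,23.000,6.100] diag=30.380

A = translate([-2, 13.6, -8.6]) cylinder(h=7.7, r=6.3) → bbox [-8.3,7.3,-8.6] .. [4.3,19.9,-0.9]
B = cylinder(h=7, r=3.1) → bbox [-3.1,-3.1,0] .. [3.1,3.1,7]
lo = A.lo+B.lo = [-8.3-3.1, 7.3-3.1, -8.6+0] = [-11.400,4.200,-8.600]
hi = A.hi+B.hi = [4.3+3.1, 19.9+3.1, -0.9+7] = [7.400,23.000,6.100]
diag = √(18.8²+18.8²+14.7²) = √922.97 = 30.380


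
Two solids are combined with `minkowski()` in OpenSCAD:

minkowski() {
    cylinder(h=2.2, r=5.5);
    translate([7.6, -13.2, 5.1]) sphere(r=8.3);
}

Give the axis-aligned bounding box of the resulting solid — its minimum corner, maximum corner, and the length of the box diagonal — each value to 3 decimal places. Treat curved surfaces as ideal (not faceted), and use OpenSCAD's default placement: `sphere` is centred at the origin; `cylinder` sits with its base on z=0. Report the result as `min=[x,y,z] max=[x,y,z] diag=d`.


A = translate([7.6, -13.2, 5.1]) sphere(r=8.3) → bbox [-0.7,-21.5,-3.2] .. [15.9,-4.9,13.4]
B = cylinder(h=2.2, r=5.5) → bbox [-5.5,-5.5,0] .. [5.5,5.5,2.2]
lo = A.lo+B.lo = [-0.7-5.5, -21.5-5.5, -3.2+0] = [-6.200,-27.000,-3.200]
hi = A.hi+B.hi = [15.9+5.5, -4.9+5.5, 13.4+2.2] = [21.400,0.600,15.600]
diag = √(27.6²+27.6²+18.8²) = √1876.96 = 43.324

min=[-6.200,-27.000,-3.200] max=[21.400,0.600,15.600] diag=43.324


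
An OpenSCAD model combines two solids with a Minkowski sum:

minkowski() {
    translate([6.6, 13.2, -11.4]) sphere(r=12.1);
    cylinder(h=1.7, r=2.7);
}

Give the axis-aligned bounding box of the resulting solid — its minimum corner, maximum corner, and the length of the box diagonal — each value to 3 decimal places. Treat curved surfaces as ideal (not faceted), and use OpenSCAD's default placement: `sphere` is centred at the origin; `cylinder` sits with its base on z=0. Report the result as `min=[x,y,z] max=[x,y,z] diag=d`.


min=[-8.200,-1.600,-23.500] max=[21.400,28.000,2.400] diag=49.225

A = translate([6.6, 13.2, -11.4]) sphere(r=12.1) → bbox [-5.5,1.1,-23.5] .. [18.7,25.3,0.7]
B = cylinder(h=1.7, r=2.7) → bbox [-2.7,-2.7,0] .. [2.7,2.7,1.7]
lo = A.lo+B.lo = [-5.5-2.7, 1.1-2.7, -23.5+0] = [-8.200,-1.600,-23.500]
hi = A.hi+B.hi = [18.7+2.7, 25.3+2.7, 0.7+1.7] = [21.400,28.000,2.400]
diag = √(29.6²+29.6²+25.9²) = √2423.13 = 49.225


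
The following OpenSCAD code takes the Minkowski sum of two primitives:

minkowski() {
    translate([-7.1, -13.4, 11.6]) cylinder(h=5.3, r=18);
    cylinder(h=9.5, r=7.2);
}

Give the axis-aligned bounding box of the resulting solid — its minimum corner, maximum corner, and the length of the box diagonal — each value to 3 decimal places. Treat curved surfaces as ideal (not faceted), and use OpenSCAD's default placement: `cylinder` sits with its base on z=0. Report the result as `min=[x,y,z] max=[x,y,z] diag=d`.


min=[-32.300,-38.600,11.600] max=[18.100,11.800,26.400] diag=72.797

A = translate([-7.1, -13.4, 11.6]) cylinder(h=5.3, r=18) → bbox [-25.1,-31.4,11.6] .. [10.9,4.6,16.9]
B = cylinder(h=9.5, r=7.2) → bbox [-7.2,-7.2,0] .. [7.2,7.2,9.5]
lo = A.lo+B.lo = [-25.1-7.2, -31.4-7.2, 11.6+0] = [-32.300,-38.600,11.600]
hi = A.hi+B.hi = [10.9+7.2, 4.6+7.2, 16.9+9.5] = [18.100,11.800,26.400]
diag = √(50.4²+50.4²+14.8²) = √5299.36 = 72.797


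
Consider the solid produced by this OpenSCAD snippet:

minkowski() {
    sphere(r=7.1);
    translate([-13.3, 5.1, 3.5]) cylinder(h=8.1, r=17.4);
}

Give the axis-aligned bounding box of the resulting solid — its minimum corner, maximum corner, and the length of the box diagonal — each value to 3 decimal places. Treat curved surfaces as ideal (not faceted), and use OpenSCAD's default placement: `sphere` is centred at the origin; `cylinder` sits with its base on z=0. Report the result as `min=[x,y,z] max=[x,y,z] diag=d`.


min=[-37.800,-19.400,-3.600] max=[11.200,29.600,18.700] diag=72.796

A = translate([-13.3, 5.1, 3.5]) cylinder(h=8.1, r=17.4) → bbox [-30.7,-12.3,3.5] .. [4.1,22.5,11.6]
B = sphere(r=7.1) → bbox [-7.1,-7.1,-7.1] .. [7.1,7.1,7.1]
lo = A.lo+B.lo = [-30.7-7.1, -12.3-7.1, 3.5-7.1] = [-37.800,-19.400,-3.600]
hi = A.hi+B.hi = [4.1+7.1, 22.5+7.1, 11.6+7.1] = [11.200,29.600,18.700]
diag = √(49²+49²+22.3²) = √5299.29 = 72.796
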